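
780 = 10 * 78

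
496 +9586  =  10082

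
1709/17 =100 + 9/17= 100.53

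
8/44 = 2/11 =0.18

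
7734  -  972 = 6762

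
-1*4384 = - 4384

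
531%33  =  3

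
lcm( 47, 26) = 1222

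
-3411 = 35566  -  38977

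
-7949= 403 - 8352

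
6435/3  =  2145 = 2145.00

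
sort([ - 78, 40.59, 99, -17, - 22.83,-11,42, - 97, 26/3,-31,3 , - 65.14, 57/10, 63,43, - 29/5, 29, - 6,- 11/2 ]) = [ - 97,  -  78, - 65.14,-31,-22.83, - 17, - 11 , - 6, - 29/5, - 11/2, 3, 57/10, 26/3,29,  40.59,42,43,  63, 99] 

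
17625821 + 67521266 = 85147087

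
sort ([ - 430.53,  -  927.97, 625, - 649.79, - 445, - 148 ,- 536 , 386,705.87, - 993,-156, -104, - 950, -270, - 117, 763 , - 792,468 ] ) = [ - 993,-950, - 927.97,- 792,-649.79, - 536,-445, - 430.53,-270,-156, - 148,  -  117,-104 , 386, 468,  625, 705.87 , 763 ]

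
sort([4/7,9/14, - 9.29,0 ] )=[ - 9.29 , 0, 4/7,  9/14]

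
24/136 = 3/17 = 0.18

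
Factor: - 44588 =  - 2^2*71^1*157^1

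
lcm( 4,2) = 4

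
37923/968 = 37923/968= 39.18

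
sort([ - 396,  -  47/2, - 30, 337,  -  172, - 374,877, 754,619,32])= [ - 396, - 374, - 172, - 30, - 47/2,32,337,  619,754,877]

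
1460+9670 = 11130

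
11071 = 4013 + 7058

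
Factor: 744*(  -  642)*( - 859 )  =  2^4* 3^2 * 31^1 *107^1 * 859^1 = 410299632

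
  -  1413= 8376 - 9789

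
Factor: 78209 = 197^1*397^1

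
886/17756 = 443/8878 = 0.05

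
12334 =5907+6427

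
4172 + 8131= 12303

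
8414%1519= 819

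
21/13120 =21/13120 = 0.00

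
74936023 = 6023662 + 68912361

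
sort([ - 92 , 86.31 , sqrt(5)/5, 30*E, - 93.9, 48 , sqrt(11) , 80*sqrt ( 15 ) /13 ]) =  [ - 93.9, - 92, sqrt(5)/5,  sqrt(11 ),80*sqrt(15)/13,48,30 * E, 86.31 ]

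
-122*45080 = - 5499760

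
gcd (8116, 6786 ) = 2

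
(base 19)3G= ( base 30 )2d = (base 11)67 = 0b1001001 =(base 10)73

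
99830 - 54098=45732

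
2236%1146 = 1090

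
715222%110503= 52204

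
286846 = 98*2927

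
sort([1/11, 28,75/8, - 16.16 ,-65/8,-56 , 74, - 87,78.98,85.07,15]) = [ - 87,-56, - 16.16, - 65/8 , 1/11,75/8,15, 28, 74,78.98,85.07]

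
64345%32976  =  31369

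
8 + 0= 8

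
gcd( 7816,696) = 8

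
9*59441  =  534969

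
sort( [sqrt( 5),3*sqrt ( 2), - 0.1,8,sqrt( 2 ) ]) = [ - 0.1, sqrt(2), sqrt(5),3*sqrt ( 2),8]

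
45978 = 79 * 582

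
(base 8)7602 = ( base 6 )30214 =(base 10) 3970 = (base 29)4KQ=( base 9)5401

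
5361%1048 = 121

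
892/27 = 892/27 =33.04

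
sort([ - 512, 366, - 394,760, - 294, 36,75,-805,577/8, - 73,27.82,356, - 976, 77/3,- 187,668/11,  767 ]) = [ - 976, - 805,-512, - 394, - 294, - 187, - 73,77/3,27.82,36,668/11,577/8 , 75,356,366,  760,767 ] 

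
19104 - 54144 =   -  35040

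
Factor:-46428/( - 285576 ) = 53/326 = 2^(-1 )*53^1 *163^ (-1)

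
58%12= 10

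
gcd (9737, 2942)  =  1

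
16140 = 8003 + 8137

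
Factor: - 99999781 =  -7^1*1123^1*12721^1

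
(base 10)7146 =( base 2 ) 1101111101010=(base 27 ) 9li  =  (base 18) 1410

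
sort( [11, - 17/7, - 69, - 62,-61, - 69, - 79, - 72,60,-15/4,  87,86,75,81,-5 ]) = [- 79,-72, - 69, - 69, - 62, - 61,  -  5, - 15/4,  -  17/7,11, 60,75,81, 86,87]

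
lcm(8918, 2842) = 258622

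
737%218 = 83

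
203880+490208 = 694088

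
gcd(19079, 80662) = 1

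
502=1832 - 1330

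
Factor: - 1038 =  - 2^1*3^1 * 173^1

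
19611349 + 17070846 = 36682195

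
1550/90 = 155/9=17.22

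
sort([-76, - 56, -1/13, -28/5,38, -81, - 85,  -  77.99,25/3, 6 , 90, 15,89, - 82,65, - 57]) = [ - 85, -82, - 81, -77.99, - 76, - 57,  -  56,  -  28/5 , - 1/13,6,25/3,  15,38,65,89,90]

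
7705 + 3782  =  11487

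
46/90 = 23/45 =0.51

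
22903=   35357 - 12454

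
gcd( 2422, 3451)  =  7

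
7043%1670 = 363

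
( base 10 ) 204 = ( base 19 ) ae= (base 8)314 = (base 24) 8c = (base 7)411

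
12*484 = 5808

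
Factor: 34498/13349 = 2^1 * 7^(-1)*47^1*367^1 * 1907^ (-1) 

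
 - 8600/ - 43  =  200+0/1 = 200.00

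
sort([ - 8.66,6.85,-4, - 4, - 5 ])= [ - 8.66, - 5, - 4, -4 , 6.85]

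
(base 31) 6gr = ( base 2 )1100010010001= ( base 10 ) 6289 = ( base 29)7DP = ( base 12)3781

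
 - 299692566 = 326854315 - 626546881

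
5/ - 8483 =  - 5/8483 = - 0.00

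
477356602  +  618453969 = 1095810571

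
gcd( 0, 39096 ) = 39096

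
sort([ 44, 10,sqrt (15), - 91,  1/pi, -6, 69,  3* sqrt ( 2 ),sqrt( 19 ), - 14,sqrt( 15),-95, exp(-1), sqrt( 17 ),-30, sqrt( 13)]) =[  -  95, - 91, -30, - 14, -6, 1/pi, exp(-1), sqrt( 13 ),sqrt( 15 ),sqrt (15 ), sqrt( 17), 3*sqrt(2), sqrt (19 ),10,  44 , 69]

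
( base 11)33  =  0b100100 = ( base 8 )44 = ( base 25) 1b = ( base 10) 36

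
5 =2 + 3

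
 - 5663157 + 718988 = -4944169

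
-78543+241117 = 162574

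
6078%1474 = 182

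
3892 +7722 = 11614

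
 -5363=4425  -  9788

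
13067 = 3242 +9825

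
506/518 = 253/259 = 0.98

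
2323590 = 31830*73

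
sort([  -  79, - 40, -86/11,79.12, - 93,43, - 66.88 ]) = [-93 ,-79,-66.88, - 40, - 86/11,43, 79.12 ] 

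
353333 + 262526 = 615859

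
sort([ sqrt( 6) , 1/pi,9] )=[ 1/pi, sqrt( 6),  9 ]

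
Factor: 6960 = 2^4 *3^1*5^1*29^1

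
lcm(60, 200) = 600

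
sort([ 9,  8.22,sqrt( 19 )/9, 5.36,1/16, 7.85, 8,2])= [ 1/16,sqrt( 19)/9, 2, 5.36, 7.85,  8, 8.22,9 ] 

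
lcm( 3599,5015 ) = 305915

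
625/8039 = 625/8039=0.08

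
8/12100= 2/3025 = 0.00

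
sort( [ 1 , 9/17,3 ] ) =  [9/17 , 1, 3] 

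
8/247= 8/247= 0.03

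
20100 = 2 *10050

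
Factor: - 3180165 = -3^1*5^1*41^1*5171^1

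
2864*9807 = 28087248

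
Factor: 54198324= 2^2*3^2*139^1*10831^1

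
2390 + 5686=8076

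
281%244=37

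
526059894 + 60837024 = 586896918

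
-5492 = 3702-9194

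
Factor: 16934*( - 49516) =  - 2^3 * 8467^1*12379^1=   - 838503944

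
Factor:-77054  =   - 2^1 * 59^1  *653^1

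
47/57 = 47/57 = 0.82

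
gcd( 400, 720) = 80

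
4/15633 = 4/15633 = 0.00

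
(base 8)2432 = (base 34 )14E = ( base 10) 1306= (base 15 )5c1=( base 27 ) 1LA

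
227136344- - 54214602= 281350946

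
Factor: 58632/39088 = 2^ ( - 1 )*3^1 = 3/2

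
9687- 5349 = 4338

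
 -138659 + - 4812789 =-4951448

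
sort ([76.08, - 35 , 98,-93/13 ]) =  [-35,-93/13, 76.08,98 ] 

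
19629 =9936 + 9693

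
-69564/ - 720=5797/60 =96.62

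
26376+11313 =37689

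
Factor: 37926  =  2^1*3^2*7^2*43^1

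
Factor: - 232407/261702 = - 119/134 = - 2^( - 1 )*7^1*17^1*67^( - 1)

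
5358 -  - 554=5912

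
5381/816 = 6 + 485/816= 6.59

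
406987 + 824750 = 1231737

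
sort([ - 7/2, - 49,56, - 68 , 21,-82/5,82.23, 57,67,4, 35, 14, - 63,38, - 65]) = [ - 68, - 65, - 63,-49, - 82/5, - 7/2,4,14, 21,35,38,56,57, 67, 82.23 ] 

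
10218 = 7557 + 2661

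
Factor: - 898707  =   - 3^1*299569^1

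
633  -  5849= -5216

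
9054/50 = 181+ 2/25 = 181.08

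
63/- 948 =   -  1 + 295/316 = -0.07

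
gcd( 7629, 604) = 1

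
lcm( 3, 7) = 21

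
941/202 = 4 + 133/202 = 4.66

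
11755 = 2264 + 9491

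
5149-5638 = -489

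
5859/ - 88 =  - 67+37/88 = - 66.58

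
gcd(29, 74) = 1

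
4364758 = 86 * 50753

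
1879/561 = 1879/561 = 3.35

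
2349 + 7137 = 9486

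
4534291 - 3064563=1469728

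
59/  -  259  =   - 59/259 = - 0.23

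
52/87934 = 26/43967 = 0.00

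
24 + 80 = 104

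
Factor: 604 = 2^2*151^1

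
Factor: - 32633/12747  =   - 3^( - 1 )*7^ ( - 1 )*607^( - 1)*32633^1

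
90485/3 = 90485/3 =30161.67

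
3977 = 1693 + 2284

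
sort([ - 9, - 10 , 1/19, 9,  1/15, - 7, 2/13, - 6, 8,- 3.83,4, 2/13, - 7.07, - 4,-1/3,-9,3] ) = [ - 10, - 9, - 9, - 7.07, - 7,-6 , - 4, - 3.83,  -  1/3, 1/19, 1/15,2/13, 2/13,3, 4, 8, 9 ] 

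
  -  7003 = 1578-8581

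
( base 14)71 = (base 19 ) 54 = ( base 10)99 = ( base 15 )69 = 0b1100011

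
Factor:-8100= - 2^2*3^4*5^2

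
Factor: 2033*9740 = 19801420 = 2^2*5^1*19^1*107^1*487^1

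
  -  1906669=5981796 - 7888465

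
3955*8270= 32707850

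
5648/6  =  2824/3 = 941.33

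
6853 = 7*979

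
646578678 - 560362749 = 86215929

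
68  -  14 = 54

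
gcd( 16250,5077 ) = 1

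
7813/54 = 144 + 37/54 = 144.69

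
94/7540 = 47/3770 = 0.01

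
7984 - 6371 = 1613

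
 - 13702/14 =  - 6851/7 = - 978.71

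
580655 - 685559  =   - 104904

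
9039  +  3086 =12125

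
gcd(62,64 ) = 2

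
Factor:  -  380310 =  - 2^1*3^1* 5^1*7^1*1811^1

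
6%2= 0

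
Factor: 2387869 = 11^1 * 37^1 *5867^1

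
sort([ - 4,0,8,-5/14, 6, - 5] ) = [ - 5,-4, - 5/14, 0,  6,8 ] 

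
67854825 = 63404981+4449844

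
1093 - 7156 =  -  6063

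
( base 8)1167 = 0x277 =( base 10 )631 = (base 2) 1001110111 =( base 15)2C1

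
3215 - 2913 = 302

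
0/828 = 0 = 0.00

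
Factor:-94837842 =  - 2^1*3^2*11^1*461^1*1039^1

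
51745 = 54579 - 2834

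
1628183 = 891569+736614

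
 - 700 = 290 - 990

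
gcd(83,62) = 1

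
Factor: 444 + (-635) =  -191^1 =-191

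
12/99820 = 3/24955 = 0.00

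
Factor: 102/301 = 2^1 * 3^1 * 7^(-1 )*17^1*43^( - 1)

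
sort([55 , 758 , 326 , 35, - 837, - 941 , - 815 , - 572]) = [-941, - 837,- 815, - 572, 35, 55,  326,758]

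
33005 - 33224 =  - 219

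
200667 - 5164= 195503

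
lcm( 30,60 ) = 60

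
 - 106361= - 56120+  -  50241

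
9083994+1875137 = 10959131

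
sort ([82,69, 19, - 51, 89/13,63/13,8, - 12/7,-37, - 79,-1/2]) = [  -  79,-51, - 37, - 12/7, - 1/2, 63/13, 89/13, 8, 19, 69,82]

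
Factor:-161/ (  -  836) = 2^( - 2 )*7^1*11^( - 1 )*19^ ( - 1)*23^1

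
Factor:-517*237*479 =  - 3^1 * 11^1 *47^1*79^1*479^1 = - 58691391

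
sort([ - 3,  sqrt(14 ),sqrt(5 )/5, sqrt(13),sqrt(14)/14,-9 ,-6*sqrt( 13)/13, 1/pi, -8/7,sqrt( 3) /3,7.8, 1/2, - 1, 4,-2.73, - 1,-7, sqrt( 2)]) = [ - 9 , - 7,-3,-2.73 , - 6 *sqrt( 13 )/13, - 8/7, - 1,-1, sqrt( 14 )/14, 1/pi, sqrt( 5 )/5, 1/2, sqrt (3)/3,sqrt ( 2 ),sqrt( 13), sqrt( 14 ), 4, 7.8]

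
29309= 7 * 4187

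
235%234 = 1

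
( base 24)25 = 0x35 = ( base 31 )1m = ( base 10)53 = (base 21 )2b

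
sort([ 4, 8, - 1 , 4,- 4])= [ - 4, - 1, 4, 4, 8]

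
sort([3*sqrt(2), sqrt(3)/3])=[ sqrt( 3)/3,3*sqrt (2)] 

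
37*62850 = 2325450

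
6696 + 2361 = 9057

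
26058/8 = 3257+1/4  =  3257.25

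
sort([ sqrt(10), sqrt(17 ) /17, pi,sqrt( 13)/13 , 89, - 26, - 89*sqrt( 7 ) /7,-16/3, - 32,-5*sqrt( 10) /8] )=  [- 89*sqrt(7 ) /7 , - 32 ,-26,-16/3,-5*sqrt( 10 )/8, sqrt( 17)/17 , sqrt(13)/13, pi, sqrt( 10), 89 ]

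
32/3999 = 32/3999  =  0.01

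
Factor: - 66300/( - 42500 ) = 3^1* 5^ ( - 2 )*13^1 = 39/25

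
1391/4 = 347  +  3/4 = 347.75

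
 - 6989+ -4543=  - 11532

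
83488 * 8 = 667904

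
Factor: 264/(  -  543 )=-88/181 = - 2^3*11^1*181^( - 1) 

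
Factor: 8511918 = 2^1*3^1*31^1*45763^1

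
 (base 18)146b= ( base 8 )16117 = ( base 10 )7247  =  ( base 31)7GO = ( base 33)6lk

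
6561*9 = 59049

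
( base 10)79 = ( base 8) 117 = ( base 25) 34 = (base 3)2221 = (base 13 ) 61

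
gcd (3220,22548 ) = 4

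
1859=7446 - 5587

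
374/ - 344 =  - 2 + 157/172 = - 1.09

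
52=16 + 36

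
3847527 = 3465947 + 381580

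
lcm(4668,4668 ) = 4668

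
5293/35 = 151+8/35 = 151.23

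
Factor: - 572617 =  - 83^1*6899^1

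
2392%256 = 88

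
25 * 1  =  25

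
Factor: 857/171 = 3^( - 2 )* 19^( - 1 )* 857^1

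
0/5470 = 0 = 0.00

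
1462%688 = 86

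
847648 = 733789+113859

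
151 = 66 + 85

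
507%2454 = 507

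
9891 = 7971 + 1920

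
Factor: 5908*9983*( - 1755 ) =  - 103509134820 = - 2^2*3^3 * 5^1 * 7^1 *13^1*67^1  *149^1*211^1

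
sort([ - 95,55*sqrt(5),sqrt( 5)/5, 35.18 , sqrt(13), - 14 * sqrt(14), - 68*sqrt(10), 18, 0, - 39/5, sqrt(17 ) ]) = [ - 68*sqrt( 10)  , - 95, - 14 * sqrt( 14) , - 39/5, 0,sqrt(5)/5, sqrt ( 13), sqrt( 17), 18, 35.18, 55*sqrt(5)]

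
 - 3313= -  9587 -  - 6274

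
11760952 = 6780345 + 4980607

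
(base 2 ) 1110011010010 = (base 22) F58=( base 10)7378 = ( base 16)1cd2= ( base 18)14dg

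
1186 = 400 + 786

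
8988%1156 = 896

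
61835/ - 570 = - 109+59/114 = - 108.48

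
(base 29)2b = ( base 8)105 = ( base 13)54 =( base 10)69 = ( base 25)2j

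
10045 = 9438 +607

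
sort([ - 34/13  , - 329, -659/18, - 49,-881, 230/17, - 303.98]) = [ - 881 , - 329, - 303.98,  -  49,- 659/18, -34/13,230/17]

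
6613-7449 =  - 836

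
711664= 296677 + 414987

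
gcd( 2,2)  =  2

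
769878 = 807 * 954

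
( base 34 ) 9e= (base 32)a0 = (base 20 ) g0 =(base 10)320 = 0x140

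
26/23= 1 +3/23 = 1.13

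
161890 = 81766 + 80124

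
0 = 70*0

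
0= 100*0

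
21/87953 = 21/87953 = 0.00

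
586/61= 586/61 = 9.61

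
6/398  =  3/199=0.02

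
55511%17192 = 3935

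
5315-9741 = - 4426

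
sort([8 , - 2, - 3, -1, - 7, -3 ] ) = [ -7, - 3, - 3,- 2 , - 1,8]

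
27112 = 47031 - 19919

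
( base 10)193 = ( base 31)67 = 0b11000001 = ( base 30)6d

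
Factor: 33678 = 2^1 * 3^2 * 1871^1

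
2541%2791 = 2541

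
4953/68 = 72+57/68= 72.84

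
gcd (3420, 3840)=60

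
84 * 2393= 201012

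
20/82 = 10/41 = 0.24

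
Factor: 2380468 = 2^2*595117^1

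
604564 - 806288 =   -  201724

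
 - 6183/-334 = 18+171/334  =  18.51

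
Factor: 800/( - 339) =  - 2^5*3^( - 1)*5^2*113^( - 1)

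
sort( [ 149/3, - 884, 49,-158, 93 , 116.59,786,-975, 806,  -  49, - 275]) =[ - 975 , - 884 , - 275 , - 158, - 49,49, 149/3, 93, 116.59,786, 806] 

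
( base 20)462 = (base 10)1722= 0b11010111010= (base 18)55c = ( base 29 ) 21b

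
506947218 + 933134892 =1440082110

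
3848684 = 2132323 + 1716361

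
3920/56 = 70 = 70.00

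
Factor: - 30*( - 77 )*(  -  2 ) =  - 2^2 * 3^1*5^1*7^1*11^1 = - 4620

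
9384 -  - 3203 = 12587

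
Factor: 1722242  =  2^1 * 861121^1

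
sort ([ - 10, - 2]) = [-10, - 2 ] 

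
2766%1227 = 312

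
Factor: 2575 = 5^2*103^1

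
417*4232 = 1764744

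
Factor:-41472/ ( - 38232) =64/59 = 2^6 * 59^( - 1)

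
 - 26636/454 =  - 13318/227 = -  58.67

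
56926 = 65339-8413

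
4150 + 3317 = 7467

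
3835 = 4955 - 1120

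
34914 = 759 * 46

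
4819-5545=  - 726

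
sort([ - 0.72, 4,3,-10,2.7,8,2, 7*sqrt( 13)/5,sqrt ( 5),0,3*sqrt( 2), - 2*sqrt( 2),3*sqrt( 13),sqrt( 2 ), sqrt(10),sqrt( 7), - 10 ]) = [  -  10,-10,- 2*sqrt( 2 ), - 0.72,0,sqrt (2) , 2,sqrt( 5),sqrt( 7 ) , 2.7, 3,sqrt( 10 ),4,  3*sqrt( 2 ),7*sqrt(13)/5,8,3*sqrt( 13) ] 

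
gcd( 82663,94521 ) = 49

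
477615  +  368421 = 846036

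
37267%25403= 11864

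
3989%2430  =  1559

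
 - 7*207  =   - 1449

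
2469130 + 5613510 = 8082640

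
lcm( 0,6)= 0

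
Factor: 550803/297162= 183601/99054  =  2^( - 1 )*3^ ( - 2)*11^1*5503^( - 1)*16691^1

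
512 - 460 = 52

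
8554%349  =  178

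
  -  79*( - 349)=27571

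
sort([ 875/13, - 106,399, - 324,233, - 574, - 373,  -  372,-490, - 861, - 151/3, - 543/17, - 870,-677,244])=[ - 870, - 861, -677, - 574, - 490, - 373, - 372, - 324, - 106, - 151/3,  -  543/17, 875/13,233,  244,399]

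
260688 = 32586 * 8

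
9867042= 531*18582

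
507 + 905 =1412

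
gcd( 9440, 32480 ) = 160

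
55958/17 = 55958/17 = 3291.65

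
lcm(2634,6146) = 18438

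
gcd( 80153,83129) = 1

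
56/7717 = 56/7717 = 0.01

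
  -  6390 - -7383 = 993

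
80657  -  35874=44783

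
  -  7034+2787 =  - 4247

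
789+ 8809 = 9598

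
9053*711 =6436683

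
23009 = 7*3287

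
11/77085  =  11/77085 = 0.00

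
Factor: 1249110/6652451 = 2^1*3^2 * 5^1*  13^ ( - 1 )*19^(-1)*23^( - 1)*1171^( - 1)*13879^1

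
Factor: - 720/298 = -360/149 = - 2^3*3^2*5^1*149^ (-1)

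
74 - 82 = - 8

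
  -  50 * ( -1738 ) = 86900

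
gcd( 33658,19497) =1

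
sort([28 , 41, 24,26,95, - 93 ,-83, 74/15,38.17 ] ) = [ - 93, - 83,74/15, 24,26,28, 38.17,  41,  95 ] 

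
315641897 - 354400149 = -38758252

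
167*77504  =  12943168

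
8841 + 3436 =12277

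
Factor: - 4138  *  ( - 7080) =29297040=2^4*3^1 * 5^1 * 59^1*2069^1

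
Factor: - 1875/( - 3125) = 3/5  =  3^1 * 5^( - 1)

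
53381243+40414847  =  93796090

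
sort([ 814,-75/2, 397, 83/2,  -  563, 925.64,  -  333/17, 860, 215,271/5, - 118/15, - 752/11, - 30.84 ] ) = [  -  563, -752/11, - 75/2, -30.84, - 333/17 , - 118/15, 83/2 , 271/5, 215,397, 814,860,925.64]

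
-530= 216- 746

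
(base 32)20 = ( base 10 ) 64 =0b1000000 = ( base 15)44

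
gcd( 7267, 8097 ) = 1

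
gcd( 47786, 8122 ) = 2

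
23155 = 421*55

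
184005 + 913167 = 1097172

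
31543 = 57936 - 26393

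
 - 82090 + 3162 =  - 78928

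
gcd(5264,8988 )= 28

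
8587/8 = 8587/8= 1073.38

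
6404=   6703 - 299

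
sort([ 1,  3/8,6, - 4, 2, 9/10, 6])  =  [-4, 3/8,  9/10 , 1,  2,6,  6] 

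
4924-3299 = 1625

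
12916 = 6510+6406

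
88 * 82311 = 7243368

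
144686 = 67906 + 76780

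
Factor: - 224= -2^5*7^1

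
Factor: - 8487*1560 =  - 13239720 = - 2^3*3^3 * 5^1*13^1*23^1 * 41^1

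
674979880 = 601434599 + 73545281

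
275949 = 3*91983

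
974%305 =59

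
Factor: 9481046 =2^1*4740523^1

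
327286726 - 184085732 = 143200994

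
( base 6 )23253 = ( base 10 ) 3345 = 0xd11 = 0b110100010001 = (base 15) ED0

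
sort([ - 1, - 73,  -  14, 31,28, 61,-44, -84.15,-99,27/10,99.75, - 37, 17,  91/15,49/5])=[ - 99, - 84.15, - 73, - 44, - 37 , - 14, - 1, 27/10, 91/15, 49/5, 17, 28, 31,61, 99.75 ] 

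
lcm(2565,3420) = 10260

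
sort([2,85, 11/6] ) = [11/6,2, 85 ]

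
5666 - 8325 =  - 2659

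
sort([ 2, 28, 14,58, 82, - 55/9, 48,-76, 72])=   [ - 76,-55/9,2,14,28,48, 58,72, 82]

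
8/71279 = 8/71279 = 0.00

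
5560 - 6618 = -1058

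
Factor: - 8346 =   -  2^1*3^1  *  13^1*107^1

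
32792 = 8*4099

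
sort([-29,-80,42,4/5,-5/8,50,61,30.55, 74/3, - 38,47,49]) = [ - 80,-38,-29,-5/8,4/5,74/3,  30.55, 42, 47,49,  50,61 ] 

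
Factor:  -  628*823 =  - 516844 = -2^2*157^1*823^1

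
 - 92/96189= -1 + 96097/96189=- 0.00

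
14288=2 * 7144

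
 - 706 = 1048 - 1754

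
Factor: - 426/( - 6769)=2^1 * 3^1*7^( - 1) * 71^1 *967^( - 1 ) 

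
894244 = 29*30836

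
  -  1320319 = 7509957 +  - 8830276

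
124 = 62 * 2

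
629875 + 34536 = 664411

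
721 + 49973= 50694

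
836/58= 14 + 12/29=14.41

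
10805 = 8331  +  2474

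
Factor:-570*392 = -2^4*3^1*5^1*7^2*19^1 = - 223440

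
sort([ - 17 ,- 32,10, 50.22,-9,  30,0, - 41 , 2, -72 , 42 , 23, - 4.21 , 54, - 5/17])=[-72,-41, - 32,  -  17,- 9, - 4.21,-5/17, 0,2,10,23, 30,42,50.22,54]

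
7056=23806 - 16750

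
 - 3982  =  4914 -8896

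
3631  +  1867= 5498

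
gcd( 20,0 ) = 20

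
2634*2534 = 6674556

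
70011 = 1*70011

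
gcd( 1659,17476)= 1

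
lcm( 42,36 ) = 252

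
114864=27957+86907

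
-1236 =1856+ - 3092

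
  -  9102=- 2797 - 6305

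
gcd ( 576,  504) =72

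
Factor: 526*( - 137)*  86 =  - 6197332 = -2^2 *43^1*137^1* 263^1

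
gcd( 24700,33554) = 38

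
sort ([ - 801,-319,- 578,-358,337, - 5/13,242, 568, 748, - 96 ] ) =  [ - 801, - 578, - 358, - 319, - 96,- 5/13, 242,337, 568,748]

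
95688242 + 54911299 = 150599541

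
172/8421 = 172/8421  =  0.02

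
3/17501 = 3/17501 =0.00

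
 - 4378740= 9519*(-460 ) 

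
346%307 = 39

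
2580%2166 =414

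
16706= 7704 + 9002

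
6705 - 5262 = 1443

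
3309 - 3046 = 263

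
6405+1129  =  7534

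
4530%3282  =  1248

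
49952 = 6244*8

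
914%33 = 23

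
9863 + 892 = 10755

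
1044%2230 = 1044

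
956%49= 25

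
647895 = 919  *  705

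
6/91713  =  2/30571 = 0.00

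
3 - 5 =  - 2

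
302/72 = 4 + 7/36 = 4.19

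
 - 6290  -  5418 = -11708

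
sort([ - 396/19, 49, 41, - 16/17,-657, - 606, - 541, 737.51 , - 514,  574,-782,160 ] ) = [-782, - 657,-606,-541, - 514, -396/19,-16/17, 41,49, 160,574, 737.51]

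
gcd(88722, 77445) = 9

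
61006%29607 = 1792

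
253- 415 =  - 162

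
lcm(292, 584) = 584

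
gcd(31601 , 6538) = 1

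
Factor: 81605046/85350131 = 2^1*3^1*103^1*2591^( -1)*32941^ ( - 1)*132047^1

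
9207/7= 1315+2/7 = 1315.29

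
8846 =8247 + 599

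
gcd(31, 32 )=1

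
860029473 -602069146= 257960327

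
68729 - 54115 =14614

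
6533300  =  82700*79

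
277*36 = 9972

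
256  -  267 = -11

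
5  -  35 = -30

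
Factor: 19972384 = 2^5*479^1*1303^1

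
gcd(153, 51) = 51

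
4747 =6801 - 2054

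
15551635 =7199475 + 8352160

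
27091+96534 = 123625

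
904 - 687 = 217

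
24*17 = 408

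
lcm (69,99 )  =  2277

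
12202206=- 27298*( - 447)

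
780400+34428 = 814828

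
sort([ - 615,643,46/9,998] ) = [-615,46/9,643,998]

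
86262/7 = 12323+ 1/7 = 12323.14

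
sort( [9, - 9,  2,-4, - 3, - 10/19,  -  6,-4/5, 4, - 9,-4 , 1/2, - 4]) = [ - 9,  -  9,-6 , - 4,-4,-4, - 3, -4/5 ,  -  10/19, 1/2, 2,4,9]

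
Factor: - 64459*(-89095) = 5742974605  =  5^1*73^1*103^1*173^1  *  883^1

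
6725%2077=494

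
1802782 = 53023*34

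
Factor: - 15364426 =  - 2^1 * 7^1*11^1*19^1*59^1*89^1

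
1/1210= 1/1210 = 0.00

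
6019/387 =15 + 214/387 = 15.55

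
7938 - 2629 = 5309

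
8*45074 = 360592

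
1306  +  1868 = 3174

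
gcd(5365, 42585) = 5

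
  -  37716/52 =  - 9429/13 = - 725.31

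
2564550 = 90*28495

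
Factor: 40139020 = 2^2*5^1*19^1*53^1*1993^1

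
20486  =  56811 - 36325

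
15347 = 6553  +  8794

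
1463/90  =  1463/90  =  16.26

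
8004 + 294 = 8298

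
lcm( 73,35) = 2555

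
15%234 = 15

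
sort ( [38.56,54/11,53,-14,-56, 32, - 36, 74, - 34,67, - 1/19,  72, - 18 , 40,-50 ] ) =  [ - 56 , - 50, - 36, - 34, - 18 , - 14, - 1/19,  54/11 , 32,38.56,40, 53, 67, 72, 74]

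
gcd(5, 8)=1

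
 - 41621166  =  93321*( - 446)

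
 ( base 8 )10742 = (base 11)3492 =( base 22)9a2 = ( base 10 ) 4578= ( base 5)121303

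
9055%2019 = 979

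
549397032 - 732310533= - 182913501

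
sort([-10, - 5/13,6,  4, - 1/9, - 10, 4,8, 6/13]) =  [-10 , - 10,-5/13,  -  1/9, 6/13 , 4 , 4, 6,8]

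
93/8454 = 31/2818 = 0.01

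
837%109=74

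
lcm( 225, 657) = 16425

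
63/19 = 3 + 6/19=3.32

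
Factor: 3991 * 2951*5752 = 2^3*13^2*227^1*307^1 * 719^1 = 67743840632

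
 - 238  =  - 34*7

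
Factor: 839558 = 2^1*271^1 * 1549^1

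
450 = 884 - 434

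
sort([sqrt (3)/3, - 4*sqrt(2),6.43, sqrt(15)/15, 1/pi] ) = [-4*sqrt(2), sqrt( 15 )/15, 1/pi,sqrt( 3 ) /3,6.43] 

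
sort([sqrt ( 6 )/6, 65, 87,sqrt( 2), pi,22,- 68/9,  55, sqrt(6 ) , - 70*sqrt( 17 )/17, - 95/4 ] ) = [ - 95/4, - 70 * sqrt(17)/17, - 68/9,  sqrt(6) /6,sqrt(2 ) , sqrt(6), pi , 22,55,65, 87 ]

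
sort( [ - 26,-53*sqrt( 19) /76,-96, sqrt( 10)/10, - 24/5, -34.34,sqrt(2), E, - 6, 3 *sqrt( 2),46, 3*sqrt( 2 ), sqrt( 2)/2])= [  -  96, - 34.34, - 26,-6, - 24/5, - 53 *sqrt( 19)/76, sqrt( 10)/10, sqrt( 2)/2,sqrt( 2), E, 3*sqrt( 2 ), 3*sqrt(2), 46]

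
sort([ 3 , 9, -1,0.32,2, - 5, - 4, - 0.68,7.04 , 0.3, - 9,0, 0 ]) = [ - 9, - 5,- 4,-1, - 0.68, 0, 0, 0.3, 0.32,  2,  3 , 7.04, 9 ] 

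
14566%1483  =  1219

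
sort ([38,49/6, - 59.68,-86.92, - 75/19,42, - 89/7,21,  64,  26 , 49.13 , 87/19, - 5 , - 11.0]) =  [ - 86.92, - 59.68, - 89/7, - 11.0, - 5, - 75/19,87/19, 49/6,21,26,38, 42,49.13,64] 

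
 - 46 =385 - 431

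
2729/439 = 6 + 95/439  =  6.22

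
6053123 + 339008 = 6392131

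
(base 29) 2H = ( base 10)75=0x4b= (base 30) 2f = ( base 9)83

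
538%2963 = 538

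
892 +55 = 947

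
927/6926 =927/6926 = 0.13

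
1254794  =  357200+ 897594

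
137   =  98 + 39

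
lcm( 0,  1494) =0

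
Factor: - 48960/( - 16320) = 3^1 = 3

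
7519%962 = 785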